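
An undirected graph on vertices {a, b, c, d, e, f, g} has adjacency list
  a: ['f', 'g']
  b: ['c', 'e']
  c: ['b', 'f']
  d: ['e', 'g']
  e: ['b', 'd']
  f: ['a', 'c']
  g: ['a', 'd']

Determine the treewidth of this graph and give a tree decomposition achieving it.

Every bag has size at most 3, so the width is 3 − 1 = 2 and tw(G) ≤ 2. Since e–d–g–a–f–c–b–e is a cycle in G, G is not acyclic. Forests are exactly the graphs of treewidth ≤ 1, so tw(G) ≥ 2. Therefore the treewidth is 2.

Treewidth 2.
One optimal decomposition is:
Bags: B1 = {d, e, g}  B2 = {a, e, g}  B3 = {a, e, f}  B4 = {c, e, f}  B5 = {b, c, e}
Tree: B1–B2, B2–B3, B3–B4, B4–B5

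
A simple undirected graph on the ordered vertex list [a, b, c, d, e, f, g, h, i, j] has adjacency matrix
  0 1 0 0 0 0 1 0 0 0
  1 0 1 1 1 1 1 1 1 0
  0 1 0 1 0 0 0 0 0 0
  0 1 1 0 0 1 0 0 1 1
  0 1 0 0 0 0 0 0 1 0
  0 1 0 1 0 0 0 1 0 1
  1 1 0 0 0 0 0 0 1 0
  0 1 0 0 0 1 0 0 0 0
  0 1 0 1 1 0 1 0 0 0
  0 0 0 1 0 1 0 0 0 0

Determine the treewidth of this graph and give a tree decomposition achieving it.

Each bag holds 3 vertices, so the decomposition has width 2, which upper-bounds the treewidth. Conversely, {d, f, j} is a clique of size 3, and the vertices of any clique must share a bag in every tree decomposition; so some bag has ≥ 3 vertices and tw(G) ≥ 2. Therefore the treewidth is 2.

Treewidth 2.
One such decomposition:
Bags: B1 = {b, d, f}  B2 = {b, c, d}  B3 = {b, d, i}  B4 = {b, g, i}  B5 = {b, f, h}  B6 = {a, b, g}  B7 = {d, f, j}  B8 = {b, e, i}
Tree: B1–B2, B1–B3, B3–B4, B1–B5, B4–B6, B1–B7, B3–B8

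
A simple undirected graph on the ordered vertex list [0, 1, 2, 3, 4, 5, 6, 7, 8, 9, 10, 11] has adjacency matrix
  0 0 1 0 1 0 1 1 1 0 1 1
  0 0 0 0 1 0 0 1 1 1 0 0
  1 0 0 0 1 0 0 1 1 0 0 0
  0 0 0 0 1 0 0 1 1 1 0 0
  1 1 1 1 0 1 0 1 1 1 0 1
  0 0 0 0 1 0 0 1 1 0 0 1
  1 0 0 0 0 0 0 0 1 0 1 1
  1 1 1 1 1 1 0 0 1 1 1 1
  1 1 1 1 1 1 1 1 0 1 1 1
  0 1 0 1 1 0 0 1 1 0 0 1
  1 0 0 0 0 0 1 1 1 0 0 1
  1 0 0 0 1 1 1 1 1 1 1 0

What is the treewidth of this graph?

A width-4 tree decomposition is:
Bags: B1 = {4, 7, 8, 9, 11}  B2 = {0, 4, 7, 8, 11}  B3 = {0, 2, 4, 7, 8}  B4 = {3, 4, 7, 8, 9}  B5 = {1, 4, 7, 8, 9}  B6 = {0, 7, 8, 10, 11}  B7 = {4, 5, 7, 8, 11}  B8 = {0, 6, 8, 10, 11}
Tree: B1–B2, B2–B3, B1–B4, B4–B5, B2–B6, B2–B7, B6–B8
Every bag has size at most 5, so the width is 5 − 1 = 4 and tw(G) ≤ 4. On the other hand G contains the 5-clique {0, 6, 8, 10, 11}. A clique must lie in a single bag of any decomposition, so no decomposition can have width below 4. Therefore the treewidth is 4.

4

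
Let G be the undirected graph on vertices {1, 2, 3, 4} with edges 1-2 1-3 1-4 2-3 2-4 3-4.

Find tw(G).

3

A width-3 tree decomposition is:
Bags: B1 = {1, 2, 3, 4}
Tree: (single bag)
With just one bag of size 4, the width is 4 − 1 = 3, so tw(G) ≤ 3. For the lower bound, the 4 vertices {1, 2, 3, 4} are pairwise adjacent, and any tree decomposition puts a clique entirely inside one bag — forcing width ≥ 3. The upper and lower bounds meet at 3, so that is the treewidth.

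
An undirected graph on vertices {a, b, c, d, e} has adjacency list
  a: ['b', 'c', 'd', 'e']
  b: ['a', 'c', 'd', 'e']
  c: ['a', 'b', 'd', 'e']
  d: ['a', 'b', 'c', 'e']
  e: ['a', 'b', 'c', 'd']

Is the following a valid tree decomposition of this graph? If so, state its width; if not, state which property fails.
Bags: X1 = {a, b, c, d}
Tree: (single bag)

No — vertex e appears in no bag.

A tree decomposition must satisfy three properties: every vertex lies in some bag; for every edge, both endpoints lie together in some bag; and for every vertex, the bags containing it form a connected subtree. Here vertex e appears in no bag, so the decomposition is invalid.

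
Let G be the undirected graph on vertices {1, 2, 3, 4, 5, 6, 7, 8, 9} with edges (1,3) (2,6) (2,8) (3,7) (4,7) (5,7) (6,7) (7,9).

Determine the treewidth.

A width-1 tree decomposition is:
Bags: B1 = {6, 7}  B2 = {4, 7}  B3 = {5, 7}  B4 = {3, 7}  B5 = {7, 9}  B6 = {2, 6}  B7 = {2, 8}  B8 = {1, 3}
Tree: B1–B2, B2–B3, B3–B4, B2–B5, B1–B6, B6–B7, B4–B8
The largest bag has 2 vertices, giving width 1; this decomposition certifies tw(G) ≤ 1. G has an edge, so its treewidth is at least 1. Hence tw(G) = 1 exactly.

1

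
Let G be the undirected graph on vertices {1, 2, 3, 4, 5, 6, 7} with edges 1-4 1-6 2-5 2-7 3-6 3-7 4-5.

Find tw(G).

2

A width-2 tree decomposition is:
Bags: B1 = {1, 4, 5}  B2 = {1, 5, 6}  B3 = {3, 5, 6}  B4 = {3, 5, 7}  B5 = {2, 5, 7}
Tree: B1–B2, B2–B3, B3–B4, B4–B5
The largest bag has 3 vertices, giving width 2; this decomposition certifies tw(G) ≤ 2. For the lower bound, G contains the cycle 5–4–1–6–3–7–2–5, so G is not a forest; only forests have treewidth ≤ 1, hence tw(G) ≥ 2. Hence tw(G) = 2 exactly.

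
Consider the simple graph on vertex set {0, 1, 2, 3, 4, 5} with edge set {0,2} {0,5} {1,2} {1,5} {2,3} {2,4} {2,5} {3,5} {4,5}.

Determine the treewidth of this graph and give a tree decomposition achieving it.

Treewidth 2.
One such decomposition:
Bags: B1 = {2, 4, 5}  B2 = {0, 2, 5}  B3 = {1, 2, 5}  B4 = {2, 3, 5}
Tree: B1–B2, B1–B3, B3–B4

Every bag has size at most 3, so the width is 3 − 1 = 2 and tw(G) ≤ 2. For the lower bound, the 3 vertices {0, 2, 5} are pairwise adjacent, and any tree decomposition puts a clique entirely inside one bag — forcing width ≥ 2. The upper and lower bounds meet at 2, so that is the treewidth.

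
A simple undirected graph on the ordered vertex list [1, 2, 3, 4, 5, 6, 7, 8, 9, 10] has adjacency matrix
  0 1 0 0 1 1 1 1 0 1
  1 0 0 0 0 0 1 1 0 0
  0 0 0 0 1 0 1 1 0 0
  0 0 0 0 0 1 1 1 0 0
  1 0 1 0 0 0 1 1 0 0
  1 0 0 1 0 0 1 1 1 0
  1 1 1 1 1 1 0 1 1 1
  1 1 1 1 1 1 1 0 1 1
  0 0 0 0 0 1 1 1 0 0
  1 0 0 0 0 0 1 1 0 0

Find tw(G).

A width-3 tree decomposition is:
Bags: B1 = {1, 5, 7, 8}  B2 = {1, 2, 7, 8}  B3 = {1, 7, 8, 10}  B4 = {1, 6, 7, 8}  B5 = {3, 5, 7, 8}  B6 = {6, 7, 8, 9}  B7 = {4, 6, 7, 8}
Tree: B1–B2, B1–B3, B3–B4, B1–B5, B4–B6, B6–B7
Each bag holds 4 vertices, so the decomposition has width 3, which upper-bounds the treewidth. Conversely, {1, 2, 7, 8} is a clique of size 4, and the vertices of any clique must share a bag in every tree decomposition; so some bag has ≥ 4 vertices and tw(G) ≥ 3. Combining the bounds, tw(G) = 3.

3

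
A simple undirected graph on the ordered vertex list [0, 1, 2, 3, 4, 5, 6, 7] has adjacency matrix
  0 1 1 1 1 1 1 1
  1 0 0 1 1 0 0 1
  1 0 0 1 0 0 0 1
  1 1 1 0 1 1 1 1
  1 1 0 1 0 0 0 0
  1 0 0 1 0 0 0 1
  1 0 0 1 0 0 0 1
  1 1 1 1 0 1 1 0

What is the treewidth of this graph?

3

A width-3 tree decomposition is:
Bags: B1 = {0, 1, 3, 4}  B2 = {0, 1, 3, 7}  B3 = {0, 3, 5, 7}  B4 = {0, 3, 6, 7}  B5 = {0, 2, 3, 7}
Tree: B1–B2, B2–B3, B3–B4, B4–B5
Each bag holds 4 vertices, so the decomposition has width 3, which upper-bounds the treewidth. For the lower bound, the 4 vertices {0, 1, 3, 4} are pairwise adjacent, and any tree decomposition puts a clique entirely inside one bag — forcing width ≥ 3. The upper and lower bounds meet at 3, so that is the treewidth.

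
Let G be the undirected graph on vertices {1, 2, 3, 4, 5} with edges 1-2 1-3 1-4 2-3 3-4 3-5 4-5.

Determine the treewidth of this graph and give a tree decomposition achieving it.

Each bag holds 3 vertices, so the decomposition has width 2, which upper-bounds the treewidth. On the other hand G contains the 3-clique {1, 2, 3}. A clique must lie in a single bag of any decomposition, so no decomposition can have width below 2. Combining the bounds, tw(G) = 2.

Treewidth 2.
Bags: B1 = {1, 3, 4}  B2 = {1, 2, 3}  B3 = {3, 4, 5}
Tree: B1–B2, B1–B3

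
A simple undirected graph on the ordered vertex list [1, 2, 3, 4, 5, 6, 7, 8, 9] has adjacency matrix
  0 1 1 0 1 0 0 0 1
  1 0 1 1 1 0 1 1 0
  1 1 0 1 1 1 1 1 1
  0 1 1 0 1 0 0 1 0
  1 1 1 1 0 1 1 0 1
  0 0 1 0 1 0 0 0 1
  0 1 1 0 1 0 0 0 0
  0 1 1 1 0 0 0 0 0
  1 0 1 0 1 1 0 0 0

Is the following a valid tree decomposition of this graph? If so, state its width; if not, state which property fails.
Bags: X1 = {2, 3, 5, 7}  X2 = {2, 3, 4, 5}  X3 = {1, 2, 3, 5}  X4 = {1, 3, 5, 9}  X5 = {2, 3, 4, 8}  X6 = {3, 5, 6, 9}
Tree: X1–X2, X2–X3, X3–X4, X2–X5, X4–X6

Yes; width 3.

Checking the three conditions: (i) the bags cover all of {1, 2, 3, 4, 5, 6, 7, 8, 9}; (ii) for each edge, some bag contains both endpoints; (iii) the bags containing any fixed vertex form a subtree. All hold, so the decomposition is valid with width 4 − 1 = 3.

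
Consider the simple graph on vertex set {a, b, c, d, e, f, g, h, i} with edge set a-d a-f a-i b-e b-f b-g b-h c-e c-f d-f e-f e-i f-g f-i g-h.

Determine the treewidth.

2

A width-2 tree decomposition is:
Bags: B1 = {b, f, g}  B2 = {b, g, h}  B3 = {b, e, f}  B4 = {e, f, i}  B5 = {a, f, i}  B6 = {a, d, f}  B7 = {c, e, f}
Tree: B1–B2, B1–B3, B3–B4, B4–B5, B5–B6, B4–B7
The largest bag has 3 vertices, giving width 2; this decomposition certifies tw(G) ≤ 2. For the lower bound, the 3 vertices {b, g, h} are pairwise adjacent, and any tree decomposition puts a clique entirely inside one bag — forcing width ≥ 2. Therefore the treewidth is 2.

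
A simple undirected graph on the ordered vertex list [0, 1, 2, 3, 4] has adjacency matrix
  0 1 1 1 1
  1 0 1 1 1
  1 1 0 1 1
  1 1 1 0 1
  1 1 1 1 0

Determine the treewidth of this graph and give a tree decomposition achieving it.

Treewidth 4.
One such decomposition:
Bags: B1 = {0, 1, 2, 3, 4}
Tree: (single bag)

A single bag containing all 5 vertices is trivially a valid decomposition of width 4. Conversely, {0, 1, 2, 3, 4} is a clique of size 5, and the vertices of any clique must share a bag in every tree decomposition; so some bag has ≥ 5 vertices and tw(G) ≥ 4. The upper and lower bounds meet at 4, so that is the treewidth.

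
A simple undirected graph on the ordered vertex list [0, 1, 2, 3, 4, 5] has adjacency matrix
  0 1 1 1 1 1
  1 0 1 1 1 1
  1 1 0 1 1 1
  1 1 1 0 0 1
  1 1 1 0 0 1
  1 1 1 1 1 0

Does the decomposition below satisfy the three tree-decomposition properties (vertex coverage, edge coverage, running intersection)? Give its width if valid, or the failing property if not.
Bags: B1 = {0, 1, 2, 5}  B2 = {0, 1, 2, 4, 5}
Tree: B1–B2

A tree decomposition must satisfy three properties: every vertex lies in some bag; for every edge, both endpoints lie together in some bag; and for every vertex, the bags containing it form a connected subtree. Here vertex 3 appears in no bag, so the decomposition is invalid.

No — vertex 3 appears in no bag.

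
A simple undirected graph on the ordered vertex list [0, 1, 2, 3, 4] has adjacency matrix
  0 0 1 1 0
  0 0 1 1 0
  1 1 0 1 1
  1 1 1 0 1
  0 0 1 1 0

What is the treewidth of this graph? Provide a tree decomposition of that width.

Every bag has size at most 3, so the width is 3 − 1 = 2 and tw(G) ≤ 2. Conversely, {0, 2, 3} is a clique of size 3, and the vertices of any clique must share a bag in every tree decomposition; so some bag has ≥ 3 vertices and tw(G) ≥ 2. The upper and lower bounds meet at 2, so that is the treewidth.

Treewidth 2.
Bags: B1 = {0, 2, 3}  B2 = {2, 3, 4}  B3 = {1, 2, 3}
Tree: B1–B2, B1–B3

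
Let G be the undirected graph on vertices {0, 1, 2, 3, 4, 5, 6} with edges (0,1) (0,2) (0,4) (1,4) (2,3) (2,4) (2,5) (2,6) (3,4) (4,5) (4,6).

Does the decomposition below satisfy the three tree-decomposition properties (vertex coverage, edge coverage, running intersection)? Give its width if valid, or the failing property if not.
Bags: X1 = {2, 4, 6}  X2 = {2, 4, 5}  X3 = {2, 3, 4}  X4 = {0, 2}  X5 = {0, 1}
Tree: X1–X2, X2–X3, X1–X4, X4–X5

A tree decomposition must satisfy three properties: every vertex lies in some bag; for every edge, both endpoints lie together in some bag; and for every vertex, the bags containing it form a connected subtree. Here edge (4,0) lies in no bag, so the decomposition is invalid.

No — edge (4,0) lies in no bag.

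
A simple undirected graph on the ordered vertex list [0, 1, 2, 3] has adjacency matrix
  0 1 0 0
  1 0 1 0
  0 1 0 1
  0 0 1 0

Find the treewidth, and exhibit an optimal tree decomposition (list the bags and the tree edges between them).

The largest bag has 2 vertices, giving width 1; this decomposition certifies tw(G) ≤ 1. G has an edge, so its treewidth is at least 1. Hence tw(G) = 1 exactly.

Treewidth 1.
Bags: B1 = {2, 3}  B2 = {1, 2}  B3 = {0, 1}
Tree: B1–B2, B2–B3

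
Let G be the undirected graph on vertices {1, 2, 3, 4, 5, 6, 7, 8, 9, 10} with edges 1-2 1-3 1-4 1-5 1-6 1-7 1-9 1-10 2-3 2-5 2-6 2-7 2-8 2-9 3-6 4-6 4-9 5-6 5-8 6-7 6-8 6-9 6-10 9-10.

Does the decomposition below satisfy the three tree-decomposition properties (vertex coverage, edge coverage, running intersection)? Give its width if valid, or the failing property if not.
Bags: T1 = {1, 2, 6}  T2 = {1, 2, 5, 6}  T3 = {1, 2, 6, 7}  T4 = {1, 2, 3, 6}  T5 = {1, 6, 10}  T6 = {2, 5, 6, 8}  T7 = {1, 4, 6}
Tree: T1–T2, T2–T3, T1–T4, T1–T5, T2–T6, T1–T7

A tree decomposition must satisfy three properties: every vertex lies in some bag; for every edge, both endpoints lie together in some bag; and for every vertex, the bags containing it form a connected subtree. Here vertex 9 appears in no bag, so the decomposition is invalid.

No — vertex 9 appears in no bag.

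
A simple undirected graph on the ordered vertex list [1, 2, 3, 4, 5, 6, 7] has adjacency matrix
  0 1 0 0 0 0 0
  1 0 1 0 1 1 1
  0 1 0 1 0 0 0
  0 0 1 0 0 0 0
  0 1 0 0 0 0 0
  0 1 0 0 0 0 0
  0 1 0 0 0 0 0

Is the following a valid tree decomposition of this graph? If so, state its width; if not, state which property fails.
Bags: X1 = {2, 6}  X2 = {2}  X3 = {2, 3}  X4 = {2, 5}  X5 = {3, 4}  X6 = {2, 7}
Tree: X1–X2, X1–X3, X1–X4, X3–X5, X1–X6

A tree decomposition must satisfy three properties: every vertex lies in some bag; for every edge, both endpoints lie together in some bag; and for every vertex, the bags containing it form a connected subtree. Here vertex 1 appears in no bag, so the decomposition is invalid.

No — vertex 1 appears in no bag.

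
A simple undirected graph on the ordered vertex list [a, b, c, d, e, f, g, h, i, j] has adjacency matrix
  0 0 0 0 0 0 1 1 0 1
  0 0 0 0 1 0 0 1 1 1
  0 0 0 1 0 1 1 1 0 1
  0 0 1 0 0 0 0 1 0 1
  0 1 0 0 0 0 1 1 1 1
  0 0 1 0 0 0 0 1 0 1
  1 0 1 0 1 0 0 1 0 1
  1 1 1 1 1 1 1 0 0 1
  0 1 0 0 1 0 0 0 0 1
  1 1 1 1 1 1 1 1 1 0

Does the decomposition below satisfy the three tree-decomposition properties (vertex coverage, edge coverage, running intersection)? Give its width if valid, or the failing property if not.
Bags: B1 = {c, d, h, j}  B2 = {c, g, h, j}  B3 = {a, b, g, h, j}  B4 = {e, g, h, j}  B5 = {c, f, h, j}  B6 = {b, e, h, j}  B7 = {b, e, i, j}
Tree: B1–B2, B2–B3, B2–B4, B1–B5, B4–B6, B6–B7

A tree decomposition must satisfy three properties: every vertex lies in some bag; for every edge, both endpoints lie together in some bag; and for every vertex, the bags containing it form a connected subtree. Here bags containing vertex b are not connected in the tree, so the decomposition is invalid.

No — bags containing vertex b are not connected in the tree.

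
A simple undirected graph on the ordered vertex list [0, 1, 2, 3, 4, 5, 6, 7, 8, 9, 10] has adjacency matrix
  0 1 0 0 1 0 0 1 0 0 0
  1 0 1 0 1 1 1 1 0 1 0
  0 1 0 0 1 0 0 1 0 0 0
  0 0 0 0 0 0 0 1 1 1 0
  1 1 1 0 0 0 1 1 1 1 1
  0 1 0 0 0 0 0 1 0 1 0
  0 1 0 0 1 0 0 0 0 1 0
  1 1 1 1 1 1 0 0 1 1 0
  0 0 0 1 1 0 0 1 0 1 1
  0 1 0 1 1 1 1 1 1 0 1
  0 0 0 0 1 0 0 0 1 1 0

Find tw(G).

3

A width-3 tree decomposition is:
Bags: B1 = {1, 4, 7, 9}  B2 = {1, 2, 4, 7}  B3 = {4, 7, 8, 9}  B4 = {3, 7, 8, 9}  B5 = {1, 4, 6, 9}  B6 = {0, 1, 4, 7}  B7 = {4, 8, 9, 10}  B8 = {1, 5, 7, 9}
Tree: B1–B2, B1–B3, B3–B4, B1–B5, B2–B6, B3–B7, B1–B8
Every bag has size at most 4, so the width is 4 − 1 = 3 and tw(G) ≤ 3. For the lower bound, the 4 vertices {3, 7, 8, 9} are pairwise adjacent, and any tree decomposition puts a clique entirely inside one bag — forcing width ≥ 3. Therefore the treewidth is 3.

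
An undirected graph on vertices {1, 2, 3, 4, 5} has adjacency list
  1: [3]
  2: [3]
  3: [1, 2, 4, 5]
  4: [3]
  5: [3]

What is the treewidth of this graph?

A width-1 tree decomposition is:
Bags: B1 = {1, 3}  B2 = {2, 3}  B3 = {3, 5}  B4 = {3, 4}
Tree: B1–B2, B2–B3, B1–B4
The largest bag has 2 vertices, giving width 1; this decomposition certifies tw(G) ≤ 1. G has an edge, so its treewidth is at least 1. Therefore the treewidth is 1.

1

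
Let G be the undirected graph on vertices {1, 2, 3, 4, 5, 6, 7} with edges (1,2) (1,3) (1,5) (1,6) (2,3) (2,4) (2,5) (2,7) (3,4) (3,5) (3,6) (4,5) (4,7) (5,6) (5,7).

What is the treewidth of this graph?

3

A width-3 tree decomposition is:
Bags: B1 = {2, 4, 5, 7}  B2 = {2, 3, 4, 5}  B3 = {1, 2, 3, 5}  B4 = {1, 3, 5, 6}
Tree: B1–B2, B2–B3, B3–B4
Each bag holds 4 vertices, so the decomposition has width 3, which upper-bounds the treewidth. Conversely, {1, 2, 3, 5} is a clique of size 4, and the vertices of any clique must share a bag in every tree decomposition; so some bag has ≥ 4 vertices and tw(G) ≥ 3. Hence tw(G) = 3 exactly.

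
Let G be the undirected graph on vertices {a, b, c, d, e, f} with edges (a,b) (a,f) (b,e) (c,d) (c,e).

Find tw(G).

1

A width-1 tree decomposition is:
Bags: B1 = {a, f}  B2 = {a, b}  B3 = {b, e}  B4 = {c, e}  B5 = {c, d}
Tree: B1–B2, B2–B3, B3–B4, B4–B5
The largest bag has 2 vertices, giving width 1; this decomposition certifies tw(G) ≤ 1. G has an edge, so its treewidth is at least 1. Combining the bounds, tw(G) = 1.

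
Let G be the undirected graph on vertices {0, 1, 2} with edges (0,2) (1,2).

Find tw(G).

1

A width-1 tree decomposition is:
Bags: B1 = {0, 2}  B2 = {1, 2}
Tree: B1–B2
Each bag holds 2 vertices, so the decomposition has width 1, which upper-bounds the treewidth. G has an edge, so its treewidth is at least 1. The upper and lower bounds meet at 1, so that is the treewidth.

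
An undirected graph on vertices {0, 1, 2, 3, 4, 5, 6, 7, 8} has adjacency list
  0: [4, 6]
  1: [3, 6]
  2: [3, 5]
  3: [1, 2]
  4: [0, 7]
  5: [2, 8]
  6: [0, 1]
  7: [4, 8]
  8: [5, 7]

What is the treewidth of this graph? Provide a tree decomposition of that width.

Treewidth 2.
One such decomposition:
Bags: B1 = {4, 7, 8}  B2 = {0, 4, 8}  B3 = {0, 6, 8}  B4 = {1, 6, 8}  B5 = {1, 3, 8}  B6 = {2, 3, 8}  B7 = {2, 5, 8}
Tree: B1–B2, B2–B3, B3–B4, B4–B5, B5–B6, B6–B7

The largest bag has 3 vertices, giving width 2; this decomposition certifies tw(G) ≤ 2. For the lower bound, G contains the cycle 8–7–4–0–6–1–3–2–5–8, so G is not a forest; only forests have treewidth ≤ 1, hence tw(G) ≥ 2. Combining the bounds, tw(G) = 2.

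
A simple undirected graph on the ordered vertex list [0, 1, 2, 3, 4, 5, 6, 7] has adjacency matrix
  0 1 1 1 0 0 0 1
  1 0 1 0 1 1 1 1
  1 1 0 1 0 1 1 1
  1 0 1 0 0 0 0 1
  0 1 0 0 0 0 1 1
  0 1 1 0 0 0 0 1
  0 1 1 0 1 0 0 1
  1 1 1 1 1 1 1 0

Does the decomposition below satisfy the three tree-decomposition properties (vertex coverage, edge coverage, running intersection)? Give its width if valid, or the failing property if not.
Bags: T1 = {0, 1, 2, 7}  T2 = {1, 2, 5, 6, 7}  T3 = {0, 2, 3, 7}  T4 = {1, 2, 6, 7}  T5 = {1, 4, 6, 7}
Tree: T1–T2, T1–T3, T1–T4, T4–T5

A tree decomposition must satisfy three properties: every vertex lies in some bag; for every edge, both endpoints lie together in some bag; and for every vertex, the bags containing it form a connected subtree. Here bags containing vertex 6 are not connected in the tree, so the decomposition is invalid.

No — bags containing vertex 6 are not connected in the tree.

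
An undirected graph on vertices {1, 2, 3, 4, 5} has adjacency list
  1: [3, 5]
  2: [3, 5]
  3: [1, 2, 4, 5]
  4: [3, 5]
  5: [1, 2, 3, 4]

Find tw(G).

A width-2 tree decomposition is:
Bags: B1 = {1, 3, 5}  B2 = {2, 3, 5}  B3 = {3, 4, 5}
Tree: B1–B2, B2–B3
Every bag has size at most 3, so the width is 3 − 1 = 2 and tw(G) ≤ 2. Conversely, {1, 3, 5} is a clique of size 3, and the vertices of any clique must share a bag in every tree decomposition; so some bag has ≥ 3 vertices and tw(G) ≥ 2. Hence tw(G) = 2 exactly.

2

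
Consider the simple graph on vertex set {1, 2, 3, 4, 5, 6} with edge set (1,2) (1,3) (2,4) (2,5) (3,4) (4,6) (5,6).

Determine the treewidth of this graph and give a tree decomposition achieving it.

Each bag holds 3 vertices, so the decomposition has width 2, which upper-bounds the treewidth. The edges 6–5–2–4–6 form a cycle, so G is not a tree and its treewidth is at least 2. Combining the bounds, tw(G) = 2.

Treewidth 2.
One optimal decomposition is:
Bags: B1 = {4, 5, 6}  B2 = {2, 4, 5}  B3 = {2, 3, 4}  B4 = {1, 2, 3}
Tree: B1–B2, B2–B3, B3–B4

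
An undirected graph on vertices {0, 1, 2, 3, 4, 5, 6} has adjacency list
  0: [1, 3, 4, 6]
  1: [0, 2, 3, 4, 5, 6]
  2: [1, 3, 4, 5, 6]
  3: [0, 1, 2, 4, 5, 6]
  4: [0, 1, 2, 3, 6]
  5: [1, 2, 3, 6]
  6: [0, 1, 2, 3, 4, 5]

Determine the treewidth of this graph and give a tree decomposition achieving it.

Every bag has size at most 5, so the width is 5 − 1 = 4 and tw(G) ≤ 4. On the other hand G contains the 5-clique {0, 1, 3, 4, 6}. A clique must lie in a single bag of any decomposition, so no decomposition can have width below 4. Hence tw(G) = 4 exactly.

Treewidth 4.
One such decomposition:
Bags: B1 = {1, 2, 3, 4, 6}  B2 = {1, 2, 3, 5, 6}  B3 = {0, 1, 3, 4, 6}
Tree: B1–B2, B1–B3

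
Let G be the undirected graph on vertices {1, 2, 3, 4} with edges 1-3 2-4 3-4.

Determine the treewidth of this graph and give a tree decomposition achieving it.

Treewidth 1.
One such decomposition:
Bags: B1 = {2, 4}  B2 = {3, 4}  B3 = {1, 3}
Tree: B1–B2, B2–B3

Each bag holds 2 vertices, so the decomposition has width 1, which upper-bounds the treewidth. Any graph with an edge has treewidth ≥ 1, and G has the edge 2–4. Therefore the treewidth is 1.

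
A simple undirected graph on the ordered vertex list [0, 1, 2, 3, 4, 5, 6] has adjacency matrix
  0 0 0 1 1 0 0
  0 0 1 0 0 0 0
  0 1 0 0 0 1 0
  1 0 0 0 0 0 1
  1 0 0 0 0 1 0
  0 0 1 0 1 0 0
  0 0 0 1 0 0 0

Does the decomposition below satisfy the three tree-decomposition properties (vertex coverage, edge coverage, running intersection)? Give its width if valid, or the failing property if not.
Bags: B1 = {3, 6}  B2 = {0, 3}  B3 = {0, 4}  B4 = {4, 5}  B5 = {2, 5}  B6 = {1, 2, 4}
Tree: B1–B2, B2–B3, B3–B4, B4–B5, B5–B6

A tree decomposition must satisfy three properties: every vertex lies in some bag; for every edge, both endpoints lie together in some bag; and for every vertex, the bags containing it form a connected subtree. Here bags containing vertex 4 are not connected in the tree, so the decomposition is invalid.

No — bags containing vertex 4 are not connected in the tree.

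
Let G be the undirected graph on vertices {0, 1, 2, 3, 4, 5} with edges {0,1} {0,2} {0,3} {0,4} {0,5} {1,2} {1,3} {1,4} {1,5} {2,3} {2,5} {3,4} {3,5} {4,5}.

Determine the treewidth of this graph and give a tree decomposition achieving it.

Every bag has size at most 5, so the width is 5 − 1 = 4 and tw(G) ≤ 4. On the other hand G contains the 5-clique {0, 1, 2, 3, 5}. A clique must lie in a single bag of any decomposition, so no decomposition can have width below 4. Hence tw(G) = 4 exactly.

Treewidth 4.
One optimal decomposition is:
Bags: B1 = {0, 1, 3, 4, 5}  B2 = {0, 1, 2, 3, 5}
Tree: B1–B2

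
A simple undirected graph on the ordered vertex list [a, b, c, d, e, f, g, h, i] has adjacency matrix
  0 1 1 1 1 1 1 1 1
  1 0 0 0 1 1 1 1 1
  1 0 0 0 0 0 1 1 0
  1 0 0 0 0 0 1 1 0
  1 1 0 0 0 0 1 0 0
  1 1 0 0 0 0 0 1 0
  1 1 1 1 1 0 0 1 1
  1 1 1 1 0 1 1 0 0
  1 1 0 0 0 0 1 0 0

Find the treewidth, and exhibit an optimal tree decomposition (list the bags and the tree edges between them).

The largest bag has 4 vertices, giving width 3; this decomposition certifies tw(G) ≤ 3. Conversely, {a, b, e, g} is a clique of size 4, and the vertices of any clique must share a bag in every tree decomposition; so some bag has ≥ 4 vertices and tw(G) ≥ 3. The upper and lower bounds meet at 3, so that is the treewidth.

Treewidth 3.
One such decomposition:
Bags: B1 = {a, c, g, h}  B2 = {a, b, g, h}  B3 = {a, b, g, i}  B4 = {a, d, g, h}  B5 = {a, b, e, g}  B6 = {a, b, f, h}
Tree: B1–B2, B2–B3, B2–B4, B2–B5, B2–B6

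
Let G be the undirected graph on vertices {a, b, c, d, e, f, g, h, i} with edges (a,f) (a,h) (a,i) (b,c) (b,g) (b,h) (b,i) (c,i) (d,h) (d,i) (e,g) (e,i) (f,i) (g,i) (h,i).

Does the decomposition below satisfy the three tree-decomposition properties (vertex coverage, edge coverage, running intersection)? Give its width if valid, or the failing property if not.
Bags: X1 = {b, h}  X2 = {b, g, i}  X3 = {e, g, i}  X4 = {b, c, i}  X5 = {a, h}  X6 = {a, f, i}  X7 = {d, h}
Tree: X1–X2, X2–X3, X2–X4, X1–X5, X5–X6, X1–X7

A tree decomposition must satisfy three properties: every vertex lies in some bag; for every edge, both endpoints lie together in some bag; and for every vertex, the bags containing it form a connected subtree. Here edge (i,h) lies in no bag, so the decomposition is invalid.

No — edge (i,h) lies in no bag.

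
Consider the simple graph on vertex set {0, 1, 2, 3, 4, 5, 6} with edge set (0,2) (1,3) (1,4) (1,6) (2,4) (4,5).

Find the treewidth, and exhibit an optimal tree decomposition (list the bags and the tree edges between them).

Each bag holds 2 vertices, so the decomposition has width 1, which upper-bounds the treewidth. Any graph with an edge has treewidth ≥ 1, and G has the edge 1–4. Hence tw(G) = 1 exactly.

Treewidth 1.
One such decomposition:
Bags: B1 = {1, 4}  B2 = {1, 6}  B3 = {2, 4}  B4 = {1, 3}  B5 = {0, 2}  B6 = {4, 5}
Tree: B1–B2, B1–B3, B2–B4, B3–B5, B1–B6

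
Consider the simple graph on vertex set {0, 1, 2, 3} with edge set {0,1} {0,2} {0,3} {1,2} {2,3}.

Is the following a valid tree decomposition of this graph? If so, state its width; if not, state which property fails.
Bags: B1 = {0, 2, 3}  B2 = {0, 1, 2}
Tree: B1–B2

Checking the three conditions: (i) the bags cover all of {0, 1, 2, 3}; (ii) for each edge, some bag contains both endpoints; (iii) the bags containing any fixed vertex form a subtree. All hold, so the decomposition is valid with width 3 − 1 = 2.

Yes; width 2.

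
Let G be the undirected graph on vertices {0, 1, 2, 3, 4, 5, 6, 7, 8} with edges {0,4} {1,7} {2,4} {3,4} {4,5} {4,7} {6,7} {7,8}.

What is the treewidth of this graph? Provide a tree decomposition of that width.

Each bag holds 2 vertices, so the decomposition has width 1, which upper-bounds the treewidth. Any graph with an edge has treewidth ≥ 1, and G has the edge 0–4. Combining the bounds, tw(G) = 1.

Treewidth 1.
Bags: B1 = {0, 4}  B2 = {3, 4}  B3 = {4, 7}  B4 = {6, 7}  B5 = {1, 7}  B6 = {4, 5}  B7 = {2, 4}  B8 = {7, 8}
Tree: B1–B2, B2–B3, B3–B4, B3–B5, B3–B6, B6–B7, B5–B8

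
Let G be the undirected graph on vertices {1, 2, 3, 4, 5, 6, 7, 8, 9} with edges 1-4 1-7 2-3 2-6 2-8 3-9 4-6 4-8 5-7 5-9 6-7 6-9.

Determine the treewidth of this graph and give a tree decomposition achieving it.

Treewidth 3.
Bags: B1 = {2, 3, 5, 9}  B2 = {2, 5, 6, 9}  B3 = {2, 5, 6, 7}  B4 = {2, 6, 7, 8}  B5 = {4, 6, 7, 8}  B6 = {1, 4, 7, 8}
Tree: B1–B2, B2–B3, B3–B4, B4–B5, B5–B6

The largest bag has 4 vertices, giving width 3; this decomposition certifies tw(G) ≤ 3. For the lower bound: the 4 vertex sets {3,5,9}, {2}, {6}, {1,4,7,8} are disjoint, each induces a connected subgraph, and every pair is joined by at least one edge of G. Contracting each set to a single vertex therefore yields K_{4} as a minor, and since treewidth is minor-monotone, tw(G) ≥ tw(K_{4}) = 3. The upper and lower bounds meet at 3, so that is the treewidth.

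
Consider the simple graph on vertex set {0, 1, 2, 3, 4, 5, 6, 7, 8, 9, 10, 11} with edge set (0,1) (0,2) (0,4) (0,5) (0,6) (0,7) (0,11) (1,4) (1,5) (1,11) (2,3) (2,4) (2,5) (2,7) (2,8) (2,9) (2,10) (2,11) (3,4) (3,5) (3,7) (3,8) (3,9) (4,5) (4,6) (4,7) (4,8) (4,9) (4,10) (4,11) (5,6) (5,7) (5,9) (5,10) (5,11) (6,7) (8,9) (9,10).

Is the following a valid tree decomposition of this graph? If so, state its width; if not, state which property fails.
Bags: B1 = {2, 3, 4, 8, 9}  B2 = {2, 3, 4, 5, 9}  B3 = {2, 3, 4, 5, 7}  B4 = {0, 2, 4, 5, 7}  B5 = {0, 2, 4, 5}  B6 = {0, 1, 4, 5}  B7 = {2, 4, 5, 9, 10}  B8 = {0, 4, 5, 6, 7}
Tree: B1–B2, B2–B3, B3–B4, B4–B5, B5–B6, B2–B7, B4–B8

A tree decomposition must satisfy three properties: every vertex lies in some bag; for every edge, both endpoints lie together in some bag; and for every vertex, the bags containing it form a connected subtree. Here vertex 11 appears in no bag, so the decomposition is invalid.

No — vertex 11 appears in no bag.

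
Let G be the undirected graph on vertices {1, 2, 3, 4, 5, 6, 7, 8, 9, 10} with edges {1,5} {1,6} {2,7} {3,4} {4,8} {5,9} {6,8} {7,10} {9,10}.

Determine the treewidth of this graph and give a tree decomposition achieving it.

Each bag holds 2 vertices, so the decomposition has width 1, which upper-bounds the treewidth. Since G has at least one edge (e.g. 3–4), it is not an edgeless graph, so tw(G) ≥ 1. Combining the bounds, tw(G) = 1.

Treewidth 1.
Bags: B1 = {3, 4}  B2 = {4, 8}  B3 = {6, 8}  B4 = {1, 6}  B5 = {1, 5}  B6 = {5, 9}  B7 = {9, 10}  B8 = {7, 10}  B9 = {2, 7}
Tree: B1–B2, B2–B3, B3–B4, B4–B5, B5–B6, B6–B7, B7–B8, B8–B9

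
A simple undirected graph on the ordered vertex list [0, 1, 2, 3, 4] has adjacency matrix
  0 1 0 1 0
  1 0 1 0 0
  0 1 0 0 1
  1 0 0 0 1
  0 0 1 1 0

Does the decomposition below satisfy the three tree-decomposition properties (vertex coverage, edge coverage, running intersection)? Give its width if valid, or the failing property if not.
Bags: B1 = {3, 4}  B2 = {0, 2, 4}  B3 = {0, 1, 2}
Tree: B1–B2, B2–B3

No — edge (0,3) lies in no bag.

A tree decomposition must satisfy three properties: every vertex lies in some bag; for every edge, both endpoints lie together in some bag; and for every vertex, the bags containing it form a connected subtree. Here edge (0,3) lies in no bag, so the decomposition is invalid.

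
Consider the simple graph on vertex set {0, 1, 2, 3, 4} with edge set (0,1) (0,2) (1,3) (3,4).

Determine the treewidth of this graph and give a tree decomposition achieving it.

Every bag has size at most 2, so the width is 2 − 1 = 1 and tw(G) ≤ 1. Since G has at least one edge (e.g. 1–0), it is not an edgeless graph, so tw(G) ≥ 1. Hence tw(G) = 1 exactly.

Treewidth 1.
Bags: B1 = {0, 1}  B2 = {1, 3}  B3 = {0, 2}  B4 = {3, 4}
Tree: B1–B2, B1–B3, B2–B4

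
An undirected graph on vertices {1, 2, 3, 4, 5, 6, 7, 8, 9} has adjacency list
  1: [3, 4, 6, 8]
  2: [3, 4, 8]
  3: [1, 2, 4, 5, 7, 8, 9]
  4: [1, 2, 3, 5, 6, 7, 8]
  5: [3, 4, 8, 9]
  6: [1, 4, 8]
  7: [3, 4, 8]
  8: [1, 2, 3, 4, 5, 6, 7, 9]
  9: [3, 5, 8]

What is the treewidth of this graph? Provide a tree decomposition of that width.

Every bag has size at most 4, so the width is 4 − 1 = 3 and tw(G) ≤ 3. For the lower bound, the 4 vertices {3, 5, 8, 9} are pairwise adjacent, and any tree decomposition puts a clique entirely inside one bag — forcing width ≥ 3. Combining the bounds, tw(G) = 3.

Treewidth 3.
Bags: B1 = {3, 5, 8, 9}  B2 = {3, 4, 5, 8}  B3 = {1, 3, 4, 8}  B4 = {2, 3, 4, 8}  B5 = {3, 4, 7, 8}  B6 = {1, 4, 6, 8}
Tree: B1–B2, B2–B3, B3–B4, B3–B5, B3–B6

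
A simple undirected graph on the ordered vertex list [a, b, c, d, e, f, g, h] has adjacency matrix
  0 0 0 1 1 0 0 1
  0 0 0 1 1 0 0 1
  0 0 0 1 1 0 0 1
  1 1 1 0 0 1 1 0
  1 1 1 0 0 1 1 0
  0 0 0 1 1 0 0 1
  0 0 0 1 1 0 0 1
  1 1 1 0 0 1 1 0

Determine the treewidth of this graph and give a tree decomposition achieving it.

Treewidth 3.
One optimal decomposition is:
Bags: B1 = {b, d, e, h}  B2 = {c, d, e, h}  B3 = {d, e, g, h}  B4 = {d, e, f, h}  B5 = {a, d, e, h}
Tree: B1–B2, B2–B3, B3–B4, B4–B5

Every bag has size at most 4, so the width is 4 − 1 = 3 and tw(G) ≤ 3. For the lower bound: the 4 vertex sets {b,d}, {c,h}, {e}, {g} are disjoint, each induces a connected subgraph, and every pair is joined by at least one edge of G. Contracting each set to a single vertex therefore yields K_{4} as a minor, and since treewidth is minor-monotone, tw(G) ≥ tw(K_{4}) = 3. Therefore the treewidth is 3.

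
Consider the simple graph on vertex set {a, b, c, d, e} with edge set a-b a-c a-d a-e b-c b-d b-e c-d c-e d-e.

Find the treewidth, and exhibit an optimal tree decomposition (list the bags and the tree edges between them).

Treewidth 4.
One optimal decomposition is:
Bags: B1 = {a, b, c, d, e}
Tree: (single bag)

With just one bag of size 5, the width is 5 − 1 = 4, so tw(G) ≤ 4. On the other hand G contains the 5-clique {a, b, c, d, e}. A clique must lie in a single bag of any decomposition, so no decomposition can have width below 4. The upper and lower bounds meet at 4, so that is the treewidth.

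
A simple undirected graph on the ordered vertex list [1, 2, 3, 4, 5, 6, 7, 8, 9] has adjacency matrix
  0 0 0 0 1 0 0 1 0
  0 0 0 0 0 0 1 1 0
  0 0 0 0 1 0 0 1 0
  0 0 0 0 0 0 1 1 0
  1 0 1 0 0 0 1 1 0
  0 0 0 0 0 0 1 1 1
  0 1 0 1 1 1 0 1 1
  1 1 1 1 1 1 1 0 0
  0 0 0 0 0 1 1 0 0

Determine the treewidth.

A width-2 tree decomposition is:
Bags: B1 = {5, 7, 8}  B2 = {6, 7, 8}  B3 = {3, 5, 8}  B4 = {6, 7, 9}  B5 = {1, 5, 8}  B6 = {2, 7, 8}  B7 = {4, 7, 8}
Tree: B1–B2, B1–B3, B2–B4, B3–B5, B1–B6, B1–B7
Every bag has size at most 3, so the width is 3 − 1 = 2 and tw(G) ≤ 2. Conversely, {1, 5, 8} is a clique of size 3, and the vertices of any clique must share a bag in every tree decomposition; so some bag has ≥ 3 vertices and tw(G) ≥ 2. Therefore the treewidth is 2.

2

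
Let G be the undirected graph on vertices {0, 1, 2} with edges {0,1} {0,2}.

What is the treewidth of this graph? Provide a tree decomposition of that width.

Treewidth 1.
One optimal decomposition is:
Bags: B1 = {0, 2}  B2 = {0, 1}
Tree: B1–B2

The largest bag has 2 vertices, giving width 1; this decomposition certifies tw(G) ≤ 1. Since G has at least one edge (e.g. 0–2), it is not an edgeless graph, so tw(G) ≥ 1. The upper and lower bounds meet at 1, so that is the treewidth.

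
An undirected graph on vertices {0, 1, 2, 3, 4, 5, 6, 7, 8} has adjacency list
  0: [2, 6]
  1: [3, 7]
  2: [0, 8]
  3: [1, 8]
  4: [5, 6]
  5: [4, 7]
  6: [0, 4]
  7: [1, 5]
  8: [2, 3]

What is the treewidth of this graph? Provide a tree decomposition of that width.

Treewidth 2.
One such decomposition:
Bags: B1 = {1, 3, 7}  B2 = {3, 5, 7}  B3 = {3, 4, 5}  B4 = {3, 4, 6}  B5 = {0, 3, 6}  B6 = {0, 2, 3}  B7 = {2, 3, 8}
Tree: B1–B2, B2–B3, B3–B4, B4–B5, B5–B6, B6–B7

Each bag holds 3 vertices, so the decomposition has width 2, which upper-bounds the treewidth. The edges 3–1–7–5–4–6–0–2–8–3 form a cycle, so G is not a tree and its treewidth is at least 2. Hence tw(G) = 2 exactly.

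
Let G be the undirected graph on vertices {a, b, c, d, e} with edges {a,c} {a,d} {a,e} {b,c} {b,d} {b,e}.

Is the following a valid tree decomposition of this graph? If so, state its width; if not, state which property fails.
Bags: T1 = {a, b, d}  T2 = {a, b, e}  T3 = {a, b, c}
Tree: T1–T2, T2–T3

Vertex coverage: the bags together contain {a, b, c, d, e}, the full vertex set. Edge coverage: each edge of G has both endpoints in at least one bag. Running intersection: for every vertex, the bags containing it form a connected subtree. All three properties hold, so this is a valid tree decomposition of width max|bag| − 1 = 2, and hence tw(G) ≤ 2.

Yes; width 2.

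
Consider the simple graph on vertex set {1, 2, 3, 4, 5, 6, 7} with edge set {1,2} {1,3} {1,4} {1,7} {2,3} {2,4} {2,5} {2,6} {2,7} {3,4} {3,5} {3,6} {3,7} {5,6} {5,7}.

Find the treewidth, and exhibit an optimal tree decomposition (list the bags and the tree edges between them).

Treewidth 3.
One optimal decomposition is:
Bags: B1 = {2, 3, 5, 7}  B2 = {1, 2, 3, 7}  B3 = {2, 3, 5, 6}  B4 = {1, 2, 3, 4}
Tree: B1–B2, B1–B3, B2–B4

Each bag holds 4 vertices, so the decomposition has width 3, which upper-bounds the treewidth. For the lower bound, the 4 vertices {1, 2, 3, 4} are pairwise adjacent, and any tree decomposition puts a clique entirely inside one bag — forcing width ≥ 3. Therefore the treewidth is 3.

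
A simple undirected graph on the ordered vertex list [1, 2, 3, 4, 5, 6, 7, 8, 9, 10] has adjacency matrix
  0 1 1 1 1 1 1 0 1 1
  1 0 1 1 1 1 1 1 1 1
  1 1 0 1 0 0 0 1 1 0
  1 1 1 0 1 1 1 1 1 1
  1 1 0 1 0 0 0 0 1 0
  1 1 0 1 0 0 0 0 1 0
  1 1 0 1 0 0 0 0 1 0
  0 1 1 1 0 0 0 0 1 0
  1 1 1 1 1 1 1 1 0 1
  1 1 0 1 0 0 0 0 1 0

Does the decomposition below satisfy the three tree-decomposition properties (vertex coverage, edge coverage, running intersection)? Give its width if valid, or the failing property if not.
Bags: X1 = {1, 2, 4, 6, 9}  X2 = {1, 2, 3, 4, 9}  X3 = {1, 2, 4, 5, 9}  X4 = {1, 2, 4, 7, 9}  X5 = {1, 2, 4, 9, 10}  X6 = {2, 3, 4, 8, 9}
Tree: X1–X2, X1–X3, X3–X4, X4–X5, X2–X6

Yes; width 4.

Checking the three conditions: (i) the bags cover all of {1, 2, 3, 4, 5, 6, 7, 8, 9, 10}; (ii) for each edge, some bag contains both endpoints; (iii) the bags containing any fixed vertex form a subtree. All hold, so the decomposition is valid with width 5 − 1 = 4.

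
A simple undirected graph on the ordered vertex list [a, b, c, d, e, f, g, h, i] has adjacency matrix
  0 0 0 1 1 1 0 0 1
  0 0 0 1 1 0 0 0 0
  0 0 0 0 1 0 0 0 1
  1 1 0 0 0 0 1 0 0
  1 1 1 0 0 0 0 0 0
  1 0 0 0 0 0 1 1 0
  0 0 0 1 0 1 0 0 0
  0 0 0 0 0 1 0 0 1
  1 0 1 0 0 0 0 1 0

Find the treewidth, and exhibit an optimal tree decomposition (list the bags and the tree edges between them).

Treewidth 3.
One optimal decomposition is:
Bags: B1 = {b, d, e, g}  B2 = {a, d, e, g}  B3 = {a, e, f, g}  B4 = {a, c, e, f}  B5 = {a, c, f, i}  B6 = {c, f, h, i}
Tree: B1–B2, B2–B3, B3–B4, B4–B5, B5–B6

Every bag has size at most 4, so the width is 4 − 1 = 3 and tw(G) ≤ 3. For the lower bound: the 4 vertex sets {b,d,g}, {e}, {a}, {c,f,h,i} are disjoint, each induces a connected subgraph, and every pair is joined by at least one edge of G. Contracting each set to a single vertex therefore yields K_{4} as a minor, and since treewidth is minor-monotone, tw(G) ≥ tw(K_{4}) = 3. Hence tw(G) = 3 exactly.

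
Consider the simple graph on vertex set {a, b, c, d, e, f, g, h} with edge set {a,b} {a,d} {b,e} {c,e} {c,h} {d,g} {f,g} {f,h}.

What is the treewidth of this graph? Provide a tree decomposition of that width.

Each bag holds 3 vertices, so the decomposition has width 2, which upper-bounds the treewidth. For the lower bound, G contains the cycle a–b–e–c–h–f–g–d–a, so G is not a forest; only forests have treewidth ≤ 1, hence tw(G) ≥ 2. The upper and lower bounds meet at 2, so that is the treewidth.

Treewidth 2.
One such decomposition:
Bags: B1 = {a, b, e}  B2 = {a, c, e}  B3 = {a, c, h}  B4 = {a, f, h}  B5 = {a, f, g}  B6 = {a, d, g}
Tree: B1–B2, B2–B3, B3–B4, B4–B5, B5–B6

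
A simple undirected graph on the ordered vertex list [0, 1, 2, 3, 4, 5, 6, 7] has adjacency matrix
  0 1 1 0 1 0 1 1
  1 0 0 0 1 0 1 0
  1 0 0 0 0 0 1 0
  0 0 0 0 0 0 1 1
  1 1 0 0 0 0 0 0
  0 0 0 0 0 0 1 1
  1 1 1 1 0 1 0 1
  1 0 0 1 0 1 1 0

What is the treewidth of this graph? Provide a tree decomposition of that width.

Treewidth 2.
One such decomposition:
Bags: B1 = {5, 6, 7}  B2 = {0, 6, 7}  B3 = {3, 6, 7}  B4 = {0, 1, 6}  B5 = {0, 2, 6}  B6 = {0, 1, 4}
Tree: B1–B2, B2–B3, B2–B4, B4–B5, B4–B6

Every bag has size at most 3, so the width is 3 − 1 = 2 and tw(G) ≤ 2. For the lower bound, the 3 vertices {0, 1, 4} are pairwise adjacent, and any tree decomposition puts a clique entirely inside one bag — forcing width ≥ 2. Hence tw(G) = 2 exactly.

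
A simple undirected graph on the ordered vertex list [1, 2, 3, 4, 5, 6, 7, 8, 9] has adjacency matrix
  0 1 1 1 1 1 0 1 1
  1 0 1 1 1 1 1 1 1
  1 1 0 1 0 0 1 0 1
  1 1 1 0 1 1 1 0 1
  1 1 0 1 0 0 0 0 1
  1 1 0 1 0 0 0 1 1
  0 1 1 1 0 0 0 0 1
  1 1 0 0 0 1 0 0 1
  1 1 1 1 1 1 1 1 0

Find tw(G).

4

A width-4 tree decomposition is:
Bags: B1 = {1, 2, 4, 6, 9}  B2 = {1, 2, 4, 5, 9}  B3 = {1, 2, 3, 4, 9}  B4 = {1, 2, 6, 8, 9}  B5 = {2, 3, 4, 7, 9}
Tree: B1–B2, B1–B3, B1–B4, B3–B5
Every bag has size at most 5, so the width is 5 − 1 = 4 and tw(G) ≤ 4. On the other hand G contains the 5-clique {1, 2, 6, 8, 9}. A clique must lie in a single bag of any decomposition, so no decomposition can have width below 4. Therefore the treewidth is 4.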